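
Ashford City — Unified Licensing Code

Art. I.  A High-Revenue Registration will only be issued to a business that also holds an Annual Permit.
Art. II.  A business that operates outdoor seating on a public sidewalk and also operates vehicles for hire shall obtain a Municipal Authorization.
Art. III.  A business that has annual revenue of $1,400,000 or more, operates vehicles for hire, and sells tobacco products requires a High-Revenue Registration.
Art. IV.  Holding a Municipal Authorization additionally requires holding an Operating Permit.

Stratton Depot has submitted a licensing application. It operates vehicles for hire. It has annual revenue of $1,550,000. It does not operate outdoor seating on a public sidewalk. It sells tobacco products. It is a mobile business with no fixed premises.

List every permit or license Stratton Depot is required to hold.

Art. I. High-Revenue Registration is required → Annual Permit also required.
Art. II. does not operate outdoor seating on a public sidewalk; operates vehicles for hire → Municipal Authorization not required.
Art. III. revenue $1,550,000 ≥ $1,400,000; operates vehicles for hire; sells tobacco products → High-Revenue Registration required.
Art. IV. Municipal Authorization is not required → no effect.

Annual Permit, High-Revenue Registration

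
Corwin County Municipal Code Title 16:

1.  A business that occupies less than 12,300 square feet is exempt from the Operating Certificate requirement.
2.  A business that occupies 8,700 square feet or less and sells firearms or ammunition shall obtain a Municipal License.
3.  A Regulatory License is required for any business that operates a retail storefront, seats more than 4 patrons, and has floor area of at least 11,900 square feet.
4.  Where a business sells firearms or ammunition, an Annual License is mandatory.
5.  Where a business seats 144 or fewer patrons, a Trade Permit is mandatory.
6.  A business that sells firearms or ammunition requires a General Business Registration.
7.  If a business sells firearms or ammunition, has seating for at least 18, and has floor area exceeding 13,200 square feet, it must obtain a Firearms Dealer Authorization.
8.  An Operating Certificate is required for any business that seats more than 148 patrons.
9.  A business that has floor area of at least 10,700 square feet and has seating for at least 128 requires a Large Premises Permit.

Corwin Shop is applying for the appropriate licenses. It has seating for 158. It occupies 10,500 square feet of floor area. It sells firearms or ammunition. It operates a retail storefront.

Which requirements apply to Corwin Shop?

1. floor area 10,500 square feet < 12,300 square feet → exempt from Operating Certificate.
2. floor area 10,500 square feet > 8,700 square feet; sells firearms or ammunition → Municipal License not required.
3. operates a retail storefront; seating 158 > 4; floor area 10,500 square feet < 11,900 square feet → Regulatory License not required.
4. sells firearms or ammunition → Annual License required.
5. seating 158 > 144 → Trade Permit not required.
6. sells firearms or ammunition → General Business Registration required.
7. sells firearms or ammunition; seating 158 ≥ 18; floor area 10,500 square feet ≤ 13,200 square feet → Firearms Dealer Authorization not required.
8. seating 158 > 148 → Operating Certificate required.
9. floor area 10,500 square feet < 10,700 square feet; seating 158 ≥ 128 → Large Premises Permit not required.

Annual License, General Business Registration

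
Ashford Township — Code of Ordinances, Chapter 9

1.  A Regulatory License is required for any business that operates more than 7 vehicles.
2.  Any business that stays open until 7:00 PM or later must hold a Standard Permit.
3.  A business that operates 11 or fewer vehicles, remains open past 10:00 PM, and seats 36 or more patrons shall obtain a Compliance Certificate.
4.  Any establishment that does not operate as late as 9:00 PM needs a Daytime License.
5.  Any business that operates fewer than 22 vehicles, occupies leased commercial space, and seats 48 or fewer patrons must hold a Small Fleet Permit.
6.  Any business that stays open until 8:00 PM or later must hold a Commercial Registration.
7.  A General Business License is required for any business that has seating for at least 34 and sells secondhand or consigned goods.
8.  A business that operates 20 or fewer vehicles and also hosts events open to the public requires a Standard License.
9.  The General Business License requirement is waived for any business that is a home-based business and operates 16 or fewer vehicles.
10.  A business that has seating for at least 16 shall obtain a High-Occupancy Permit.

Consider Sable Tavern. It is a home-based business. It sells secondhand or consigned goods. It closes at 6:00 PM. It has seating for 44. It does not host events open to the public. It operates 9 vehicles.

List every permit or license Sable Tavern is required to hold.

Daytime License, High-Occupancy Permit, Regulatory License

1. vehicles 9 > 7 → Regulatory License required.
2. closes 6:00 PM, at/before 7:00 PM → Standard Permit not required.
3. vehicles 9 ≤ 11; closes 6:00 PM, at/before 10:00 PM; seating 44 ≥ 36 → Compliance Certificate not required.
4. closes 6:00 PM, at/before 9:00 PM → Daytime License required.
5. vehicles 9 < 22; is a home-based business (not: occupies leased commercial space); seating 44 ≤ 48 → Small Fleet Permit not required.
6. closes 6:00 PM, at/before 8:00 PM → Commercial Registration not required.
7. seating 44 ≥ 34; sells secondhand or consigned goods → General Business License required.
8. vehicles 9 ≤ 20; does not host events open to the public → Standard License not required.
9. is a home-based business; vehicles 9 ≤ 16 → exempt from General Business License.
10. seating 44 ≥ 16 → High-Occupancy Permit required.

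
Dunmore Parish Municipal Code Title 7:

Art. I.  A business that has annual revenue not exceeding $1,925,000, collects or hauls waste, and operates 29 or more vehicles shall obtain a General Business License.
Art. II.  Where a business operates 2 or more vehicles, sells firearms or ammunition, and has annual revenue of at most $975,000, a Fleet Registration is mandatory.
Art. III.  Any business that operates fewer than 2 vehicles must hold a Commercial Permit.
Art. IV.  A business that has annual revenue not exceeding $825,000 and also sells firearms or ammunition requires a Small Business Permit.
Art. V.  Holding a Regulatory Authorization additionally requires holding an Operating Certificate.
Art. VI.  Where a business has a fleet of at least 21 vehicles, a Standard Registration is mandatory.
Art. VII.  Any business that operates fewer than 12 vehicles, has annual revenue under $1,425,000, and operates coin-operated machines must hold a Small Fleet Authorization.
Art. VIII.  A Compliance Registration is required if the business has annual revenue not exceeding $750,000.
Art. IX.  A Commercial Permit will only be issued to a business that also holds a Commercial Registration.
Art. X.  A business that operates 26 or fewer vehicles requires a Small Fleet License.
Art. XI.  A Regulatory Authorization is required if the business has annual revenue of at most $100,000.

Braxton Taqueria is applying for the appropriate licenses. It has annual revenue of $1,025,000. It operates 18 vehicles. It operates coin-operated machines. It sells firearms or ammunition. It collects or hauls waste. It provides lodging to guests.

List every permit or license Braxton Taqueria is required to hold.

Small Fleet License

Art. I. revenue $1,025,000 ≤ $1,925,000; collects or hauls waste; vehicles 18 < 29 → General Business License not required.
Art. II. vehicles 18 ≥ 2; sells firearms or ammunition; revenue $1,025,000 > $975,000 → Fleet Registration not required.
Art. III. vehicles 18 ≥ 2 → Commercial Permit not required.
Art. IV. revenue $1,025,000 > $825,000; sells firearms or ammunition → Small Business Permit not required.
Art. V. Regulatory Authorization is not required → no effect.
Art. VI. vehicles 18 < 21 → Standard Registration not required.
Art. VII. vehicles 18 ≥ 12; revenue $1,025,000 < $1,425,000; operates coin-operated machines → Small Fleet Authorization not required.
Art. VIII. revenue $1,025,000 > $750,000 → Compliance Registration not required.
Art. IX. Commercial Permit is not required → no effect.
Art. X. vehicles 18 ≤ 26 → Small Fleet License required.
Art. XI. revenue $1,025,000 > $100,000 → Regulatory Authorization not required.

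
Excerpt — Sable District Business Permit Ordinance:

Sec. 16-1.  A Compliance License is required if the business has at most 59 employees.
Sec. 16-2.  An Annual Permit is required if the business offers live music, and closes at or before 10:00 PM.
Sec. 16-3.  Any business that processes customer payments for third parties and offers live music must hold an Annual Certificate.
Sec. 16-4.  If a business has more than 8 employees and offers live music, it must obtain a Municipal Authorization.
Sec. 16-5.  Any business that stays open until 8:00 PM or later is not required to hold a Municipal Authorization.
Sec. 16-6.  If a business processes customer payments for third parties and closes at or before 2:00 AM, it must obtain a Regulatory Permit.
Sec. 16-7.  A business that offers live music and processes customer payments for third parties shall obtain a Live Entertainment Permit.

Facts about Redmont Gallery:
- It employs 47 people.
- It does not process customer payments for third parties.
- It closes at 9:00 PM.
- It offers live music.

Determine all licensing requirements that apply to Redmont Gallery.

Annual Permit, Compliance License

Sec. 16-1. employees 47 ≤ 59 → Compliance License required.
Sec. 16-2. offers live music; closes 9:00 PM, at/before 10:00 PM → Annual Permit required.
Sec. 16-3. does not process customer payments for third parties; offers live music → Annual Certificate not required.
Sec. 16-4. employees 47 > 8; offers live music → Municipal Authorization required.
Sec. 16-5. closes 9:00 PM, after 8:00 PM → exempt from Municipal Authorization.
Sec. 16-6. does not process customer payments for third parties; closes 9:00 PM, at/before 2:00 AM → Regulatory Permit not required.
Sec. 16-7. offers live music; does not process customer payments for third parties → Live Entertainment Permit not required.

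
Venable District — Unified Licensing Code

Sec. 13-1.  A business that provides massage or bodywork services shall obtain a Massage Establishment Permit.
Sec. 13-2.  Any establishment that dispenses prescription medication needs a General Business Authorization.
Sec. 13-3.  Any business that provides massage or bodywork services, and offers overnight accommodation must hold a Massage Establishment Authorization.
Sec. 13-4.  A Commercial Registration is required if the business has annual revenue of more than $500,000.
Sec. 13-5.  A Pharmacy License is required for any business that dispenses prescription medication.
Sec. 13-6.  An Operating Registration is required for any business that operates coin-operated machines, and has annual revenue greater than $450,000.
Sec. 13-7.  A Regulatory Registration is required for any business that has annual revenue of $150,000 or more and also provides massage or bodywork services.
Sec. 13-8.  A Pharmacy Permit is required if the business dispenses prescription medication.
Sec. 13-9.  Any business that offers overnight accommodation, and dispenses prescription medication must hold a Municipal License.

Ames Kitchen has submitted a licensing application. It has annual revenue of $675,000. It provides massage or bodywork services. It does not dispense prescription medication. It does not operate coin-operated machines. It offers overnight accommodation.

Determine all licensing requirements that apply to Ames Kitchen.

Sec. 13-1. provides massage or bodywork services → Massage Establishment Permit required.
Sec. 13-2. does not dispense prescription medication → General Business Authorization not required.
Sec. 13-3. provides massage or bodywork services; offers overnight accommodation → Massage Establishment Authorization required.
Sec. 13-4. revenue $675,000 > $500,000 → Commercial Registration required.
Sec. 13-5. does not dispense prescription medication → Pharmacy License not required.
Sec. 13-6. does not operate coin-operated machines; revenue $675,000 > $450,000 → Operating Registration not required.
Sec. 13-7. revenue $675,000 ≥ $150,000; provides massage or bodywork services → Regulatory Registration required.
Sec. 13-8. does not dispense prescription medication → Pharmacy Permit not required.
Sec. 13-9. offers overnight accommodation; does not dispense prescription medication → Municipal License not required.

Commercial Registration, Massage Establishment Authorization, Massage Establishment Permit, Regulatory Registration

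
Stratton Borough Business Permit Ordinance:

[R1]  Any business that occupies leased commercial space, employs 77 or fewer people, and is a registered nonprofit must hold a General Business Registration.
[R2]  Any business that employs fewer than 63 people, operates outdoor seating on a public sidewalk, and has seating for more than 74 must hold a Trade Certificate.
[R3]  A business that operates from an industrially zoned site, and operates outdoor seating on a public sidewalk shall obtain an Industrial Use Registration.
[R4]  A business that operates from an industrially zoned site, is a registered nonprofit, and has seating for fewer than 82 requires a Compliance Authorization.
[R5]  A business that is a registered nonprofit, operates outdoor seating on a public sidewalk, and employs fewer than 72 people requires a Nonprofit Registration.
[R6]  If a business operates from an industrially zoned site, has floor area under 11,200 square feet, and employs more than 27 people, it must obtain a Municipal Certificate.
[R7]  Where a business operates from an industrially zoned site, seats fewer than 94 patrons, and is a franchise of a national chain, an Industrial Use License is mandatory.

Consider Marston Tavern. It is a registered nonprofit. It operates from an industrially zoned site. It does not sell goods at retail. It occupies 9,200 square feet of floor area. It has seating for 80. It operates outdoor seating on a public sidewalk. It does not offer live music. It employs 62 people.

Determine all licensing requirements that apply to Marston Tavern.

Compliance Authorization, Industrial Use Registration, Municipal Certificate, Nonprofit Registration, Trade Certificate

[R1] operates from an industrially zoned site (not: occupies leased commercial space); employees 62 ≤ 77; is a registered nonprofit → General Business Registration not required.
[R2] employees 62 < 63; operates outdoor seating on a public sidewalk; seating 80 > 74 → Trade Certificate required.
[R3] operates from an industrially zoned site; operates outdoor seating on a public sidewalk → Industrial Use Registration required.
[R4] operates from an industrially zoned site; is a registered nonprofit; seating 80 < 82 → Compliance Authorization required.
[R5] is a registered nonprofit; operates outdoor seating on a public sidewalk; employees 62 < 72 → Nonprofit Registration required.
[R6] operates from an industrially zoned site; floor area 9,200 square feet < 11,200 square feet; employees 62 > 27 → Municipal Certificate required.
[R7] operates from an industrially zoned site; seating 80 < 94; is a registered nonprofit (not: is a franchise of a national chain) → Industrial Use License not required.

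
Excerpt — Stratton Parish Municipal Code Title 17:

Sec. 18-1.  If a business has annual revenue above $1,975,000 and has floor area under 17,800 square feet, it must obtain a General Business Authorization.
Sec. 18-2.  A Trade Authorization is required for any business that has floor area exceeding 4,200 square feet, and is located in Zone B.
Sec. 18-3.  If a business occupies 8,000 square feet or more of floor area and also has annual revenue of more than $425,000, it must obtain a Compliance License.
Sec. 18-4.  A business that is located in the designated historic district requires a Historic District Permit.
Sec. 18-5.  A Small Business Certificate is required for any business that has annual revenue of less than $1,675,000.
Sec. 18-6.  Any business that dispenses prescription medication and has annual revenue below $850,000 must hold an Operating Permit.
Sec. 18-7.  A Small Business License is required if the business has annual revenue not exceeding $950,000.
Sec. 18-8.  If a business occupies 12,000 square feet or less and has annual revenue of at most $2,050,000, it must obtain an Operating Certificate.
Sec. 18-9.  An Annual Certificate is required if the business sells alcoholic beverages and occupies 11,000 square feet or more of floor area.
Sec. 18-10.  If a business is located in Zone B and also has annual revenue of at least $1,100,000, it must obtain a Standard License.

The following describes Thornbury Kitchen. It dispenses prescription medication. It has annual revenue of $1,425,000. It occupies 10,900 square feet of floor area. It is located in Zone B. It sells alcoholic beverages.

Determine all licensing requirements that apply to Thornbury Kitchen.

Compliance License, Operating Certificate, Small Business Certificate, Standard License, Trade Authorization

Sec. 18-1. revenue $1,425,000 ≤ $1,975,000; floor area 10,900 square feet < 17,800 square feet → General Business Authorization not required.
Sec. 18-2. floor area 10,900 square feet > 4,200 square feet; is located in Zone B → Trade Authorization required.
Sec. 18-3. floor area 10,900 square feet ≥ 8,000 square feet; revenue $1,425,000 > $425,000 → Compliance License required.
Sec. 18-4. is located in Zone B (not: is located in the designated historic district) → Historic District Permit not required.
Sec. 18-5. revenue $1,425,000 < $1,675,000 → Small Business Certificate required.
Sec. 18-6. dispenses prescription medication; revenue $1,425,000 ≥ $850,000 → Operating Permit not required.
Sec. 18-7. revenue $1,425,000 > $950,000 → Small Business License not required.
Sec. 18-8. floor area 10,900 square feet ≤ 12,000 square feet; revenue $1,425,000 ≤ $2,050,000 → Operating Certificate required.
Sec. 18-9. sells alcoholic beverages; floor area 10,900 square feet < 11,000 square feet → Annual Certificate not required.
Sec. 18-10. is located in Zone B; revenue $1,425,000 ≥ $1,100,000 → Standard License required.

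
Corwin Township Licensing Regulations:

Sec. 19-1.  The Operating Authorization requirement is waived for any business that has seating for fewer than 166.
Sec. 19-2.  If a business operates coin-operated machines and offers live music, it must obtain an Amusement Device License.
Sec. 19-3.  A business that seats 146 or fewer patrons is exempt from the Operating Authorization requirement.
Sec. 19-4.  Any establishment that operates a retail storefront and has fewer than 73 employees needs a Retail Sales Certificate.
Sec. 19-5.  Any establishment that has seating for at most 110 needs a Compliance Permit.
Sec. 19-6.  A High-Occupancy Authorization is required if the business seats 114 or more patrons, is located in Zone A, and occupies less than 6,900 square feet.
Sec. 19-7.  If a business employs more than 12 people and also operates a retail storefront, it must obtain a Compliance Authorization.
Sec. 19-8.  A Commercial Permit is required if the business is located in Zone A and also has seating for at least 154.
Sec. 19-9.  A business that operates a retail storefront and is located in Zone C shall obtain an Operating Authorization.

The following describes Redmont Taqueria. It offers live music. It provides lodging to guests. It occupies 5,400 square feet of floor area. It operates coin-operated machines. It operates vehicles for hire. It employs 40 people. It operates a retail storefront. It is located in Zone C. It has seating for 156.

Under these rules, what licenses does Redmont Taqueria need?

Amusement Device License, Compliance Authorization, Retail Sales Certificate

Sec. 19-1. seating 156 < 166 → exempt from Operating Authorization.
Sec. 19-2. operates coin-operated machines; offers live music → Amusement Device License required.
Sec. 19-3. seating 156 > 146 → Operating Authorization exemption does not apply.
Sec. 19-4. operates a retail storefront; employees 40 < 73 → Retail Sales Certificate required.
Sec. 19-5. seating 156 > 110 → Compliance Permit not required.
Sec. 19-6. seating 156 ≥ 114; is located in Zone C (not: is located in Zone A); floor area 5,400 square feet < 6,900 square feet → High-Occupancy Authorization not required.
Sec. 19-7. employees 40 > 12; operates a retail storefront → Compliance Authorization required.
Sec. 19-8. is located in Zone C (not: is located in Zone A); seating 156 ≥ 154 → Commercial Permit not required.
Sec. 19-9. operates a retail storefront; is located in Zone C → Operating Authorization required.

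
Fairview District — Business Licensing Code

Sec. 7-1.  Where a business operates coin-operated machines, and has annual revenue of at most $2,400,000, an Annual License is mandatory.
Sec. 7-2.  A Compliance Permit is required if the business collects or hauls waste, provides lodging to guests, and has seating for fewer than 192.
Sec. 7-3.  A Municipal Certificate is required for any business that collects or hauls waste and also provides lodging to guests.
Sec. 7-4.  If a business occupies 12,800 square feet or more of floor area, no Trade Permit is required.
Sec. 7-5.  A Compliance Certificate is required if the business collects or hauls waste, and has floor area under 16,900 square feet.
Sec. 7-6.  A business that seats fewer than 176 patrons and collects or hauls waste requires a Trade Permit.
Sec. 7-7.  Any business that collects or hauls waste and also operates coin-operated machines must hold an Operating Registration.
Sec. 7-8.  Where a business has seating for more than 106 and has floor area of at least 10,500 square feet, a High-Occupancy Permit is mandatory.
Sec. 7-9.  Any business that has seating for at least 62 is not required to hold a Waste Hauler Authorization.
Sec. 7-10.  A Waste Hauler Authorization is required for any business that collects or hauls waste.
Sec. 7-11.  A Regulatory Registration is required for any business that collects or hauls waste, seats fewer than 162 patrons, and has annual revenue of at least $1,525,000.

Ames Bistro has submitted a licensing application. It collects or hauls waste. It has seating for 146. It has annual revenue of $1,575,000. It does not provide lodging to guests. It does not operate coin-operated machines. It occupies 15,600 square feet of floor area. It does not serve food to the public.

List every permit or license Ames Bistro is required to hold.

Compliance Certificate, High-Occupancy Permit, Regulatory Registration

Sec. 7-1. does not operate coin-operated machines; revenue $1,575,000 ≤ $2,400,000 → Annual License not required.
Sec. 7-2. collects or hauls waste; does not provide lodging to guests; seating 146 < 192 → Compliance Permit not required.
Sec. 7-3. collects or hauls waste; does not provide lodging to guests → Municipal Certificate not required.
Sec. 7-4. floor area 15,600 square feet ≥ 12,800 square feet → exempt from Trade Permit.
Sec. 7-5. collects or hauls waste; floor area 15,600 square feet < 16,900 square feet → Compliance Certificate required.
Sec. 7-6. seating 146 < 176; collects or hauls waste → Trade Permit required.
Sec. 7-7. collects or hauls waste; does not operate coin-operated machines → Operating Registration not required.
Sec. 7-8. seating 146 > 106; floor area 15,600 square feet ≥ 10,500 square feet → High-Occupancy Permit required.
Sec. 7-9. seating 146 ≥ 62 → exempt from Waste Hauler Authorization.
Sec. 7-10. collects or hauls waste → Waste Hauler Authorization required.
Sec. 7-11. collects or hauls waste; seating 146 < 162; revenue $1,575,000 ≥ $1,525,000 → Regulatory Registration required.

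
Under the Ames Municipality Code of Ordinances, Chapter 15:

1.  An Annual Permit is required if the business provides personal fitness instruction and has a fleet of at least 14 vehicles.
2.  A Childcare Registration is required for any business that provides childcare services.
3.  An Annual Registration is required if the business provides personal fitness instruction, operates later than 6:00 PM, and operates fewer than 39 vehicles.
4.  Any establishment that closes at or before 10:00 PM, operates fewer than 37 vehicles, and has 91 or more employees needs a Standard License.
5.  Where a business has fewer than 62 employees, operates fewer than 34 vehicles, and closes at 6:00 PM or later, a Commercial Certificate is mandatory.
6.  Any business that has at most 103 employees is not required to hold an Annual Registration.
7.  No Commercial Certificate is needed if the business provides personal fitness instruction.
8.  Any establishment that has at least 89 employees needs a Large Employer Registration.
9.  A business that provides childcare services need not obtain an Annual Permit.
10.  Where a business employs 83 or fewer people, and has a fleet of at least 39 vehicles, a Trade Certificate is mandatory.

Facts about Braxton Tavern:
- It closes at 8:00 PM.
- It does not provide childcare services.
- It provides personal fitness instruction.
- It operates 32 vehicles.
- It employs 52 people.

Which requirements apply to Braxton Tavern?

1. provides personal fitness instruction; vehicles 32 ≥ 14 → Annual Permit required.
2. does not provide childcare services → Childcare Registration not required.
3. provides personal fitness instruction; closes 8:00 PM, after 6:00 PM; vehicles 32 < 39 → Annual Registration required.
4. closes 8:00 PM, at/before 10:00 PM; vehicles 32 < 37; employees 52 < 91 → Standard License not required.
5. employees 52 < 62; vehicles 32 < 34; closes 8:00 PM, after 6:00 PM → Commercial Certificate required.
6. employees 52 ≤ 103 → exempt from Annual Registration.
7. provides personal fitness instruction → exempt from Commercial Certificate.
8. employees 52 < 89 → Large Employer Registration not required.
9. does not provide childcare services → Annual Permit exemption does not apply.
10. employees 52 ≤ 83; vehicles 32 < 39 → Trade Certificate not required.

Annual Permit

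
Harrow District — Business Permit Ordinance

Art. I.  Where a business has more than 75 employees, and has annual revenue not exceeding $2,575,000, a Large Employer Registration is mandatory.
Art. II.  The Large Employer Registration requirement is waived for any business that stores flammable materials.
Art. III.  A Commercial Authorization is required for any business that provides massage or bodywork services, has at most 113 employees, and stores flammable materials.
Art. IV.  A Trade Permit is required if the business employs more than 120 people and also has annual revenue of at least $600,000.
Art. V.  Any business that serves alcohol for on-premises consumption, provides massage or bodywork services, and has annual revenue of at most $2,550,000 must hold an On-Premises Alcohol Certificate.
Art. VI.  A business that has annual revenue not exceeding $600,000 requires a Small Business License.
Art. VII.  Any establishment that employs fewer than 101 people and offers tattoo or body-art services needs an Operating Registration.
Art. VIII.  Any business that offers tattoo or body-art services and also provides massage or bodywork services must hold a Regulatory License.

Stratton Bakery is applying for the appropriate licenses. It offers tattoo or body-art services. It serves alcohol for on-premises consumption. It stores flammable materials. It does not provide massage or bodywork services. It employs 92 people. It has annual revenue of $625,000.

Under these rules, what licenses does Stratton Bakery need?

Operating Registration

Art. I. employees 92 > 75; revenue $625,000 ≤ $2,575,000 → Large Employer Registration required.
Art. II. stores flammable materials → exempt from Large Employer Registration.
Art. III. does not provide massage or bodywork services; employees 92 ≤ 113; stores flammable materials → Commercial Authorization not required.
Art. IV. employees 92 ≤ 120; revenue $625,000 ≥ $600,000 → Trade Permit not required.
Art. V. serves alcohol for on-premises consumption; does not provide massage or bodywork services; revenue $625,000 ≤ $2,550,000 → On-Premises Alcohol Certificate not required.
Art. VI. revenue $625,000 > $600,000 → Small Business License not required.
Art. VII. employees 92 < 101; offers tattoo or body-art services → Operating Registration required.
Art. VIII. offers tattoo or body-art services; does not provide massage or bodywork services → Regulatory License not required.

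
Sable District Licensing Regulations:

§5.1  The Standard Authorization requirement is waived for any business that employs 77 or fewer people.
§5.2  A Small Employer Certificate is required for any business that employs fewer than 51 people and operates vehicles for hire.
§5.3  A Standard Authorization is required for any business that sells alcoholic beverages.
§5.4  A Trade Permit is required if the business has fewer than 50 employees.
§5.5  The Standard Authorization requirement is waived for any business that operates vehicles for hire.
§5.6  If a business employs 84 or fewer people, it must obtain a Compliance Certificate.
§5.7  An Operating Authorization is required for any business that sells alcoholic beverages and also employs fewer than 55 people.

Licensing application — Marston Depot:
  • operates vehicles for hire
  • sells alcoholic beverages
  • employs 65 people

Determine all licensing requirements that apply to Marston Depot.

Compliance Certificate

§5.1 employees 65 ≤ 77 → exempt from Standard Authorization.
§5.2 employees 65 ≥ 51; operates vehicles for hire → Small Employer Certificate not required.
§5.3 sells alcoholic beverages → Standard Authorization required.
§5.4 employees 65 ≥ 50 → Trade Permit not required.
§5.5 operates vehicles for hire → exempt from Standard Authorization.
§5.6 employees 65 ≤ 84 → Compliance Certificate required.
§5.7 sells alcoholic beverages; employees 65 ≥ 55 → Operating Authorization not required.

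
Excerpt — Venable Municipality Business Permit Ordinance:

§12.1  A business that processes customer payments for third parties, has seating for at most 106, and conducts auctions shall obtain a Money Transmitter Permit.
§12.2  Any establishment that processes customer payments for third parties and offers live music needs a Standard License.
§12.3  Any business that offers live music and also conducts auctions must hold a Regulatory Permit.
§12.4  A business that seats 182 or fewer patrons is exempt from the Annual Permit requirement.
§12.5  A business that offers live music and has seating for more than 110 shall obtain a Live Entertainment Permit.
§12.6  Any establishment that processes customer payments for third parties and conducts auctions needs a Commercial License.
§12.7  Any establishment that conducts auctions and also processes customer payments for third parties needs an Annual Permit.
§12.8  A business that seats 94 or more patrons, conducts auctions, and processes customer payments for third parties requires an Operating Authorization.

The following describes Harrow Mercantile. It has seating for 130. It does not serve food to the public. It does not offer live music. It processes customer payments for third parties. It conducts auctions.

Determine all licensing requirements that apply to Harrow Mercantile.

Commercial License, Operating Authorization

§12.1 processes customer payments for third parties; seating 130 > 106; conducts auctions → Money Transmitter Permit not required.
§12.2 processes customer payments for third parties; does not offer live music → Standard License not required.
§12.3 does not offer live music; conducts auctions → Regulatory Permit not required.
§12.4 seating 130 ≤ 182 → exempt from Annual Permit.
§12.5 does not offer live music; seating 130 > 110 → Live Entertainment Permit not required.
§12.6 processes customer payments for third parties; conducts auctions → Commercial License required.
§12.7 conducts auctions; processes customer payments for third parties → Annual Permit required.
§12.8 seating 130 ≥ 94; conducts auctions; processes customer payments for third parties → Operating Authorization required.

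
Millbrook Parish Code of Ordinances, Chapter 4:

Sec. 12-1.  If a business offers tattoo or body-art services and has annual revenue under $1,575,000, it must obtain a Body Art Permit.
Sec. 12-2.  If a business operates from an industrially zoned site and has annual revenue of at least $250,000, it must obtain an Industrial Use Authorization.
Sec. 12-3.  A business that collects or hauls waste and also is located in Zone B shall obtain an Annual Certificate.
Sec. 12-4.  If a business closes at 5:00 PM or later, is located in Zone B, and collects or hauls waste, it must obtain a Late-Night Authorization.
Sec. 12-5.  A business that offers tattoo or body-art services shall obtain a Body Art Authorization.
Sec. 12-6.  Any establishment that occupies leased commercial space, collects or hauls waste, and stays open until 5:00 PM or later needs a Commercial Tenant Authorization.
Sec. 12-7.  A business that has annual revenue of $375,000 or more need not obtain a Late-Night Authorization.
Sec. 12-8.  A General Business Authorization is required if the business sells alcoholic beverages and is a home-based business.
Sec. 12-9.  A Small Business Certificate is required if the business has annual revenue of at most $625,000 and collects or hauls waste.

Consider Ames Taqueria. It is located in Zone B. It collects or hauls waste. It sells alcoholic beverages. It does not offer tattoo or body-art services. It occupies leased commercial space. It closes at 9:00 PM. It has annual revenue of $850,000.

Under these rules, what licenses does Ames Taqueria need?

Sec. 12-1. does not offer tattoo or body-art services; revenue $850,000 < $1,575,000 → Body Art Permit not required.
Sec. 12-2. occupies leased commercial space (not: operates from an industrially zoned site); revenue $850,000 ≥ $250,000 → Industrial Use Authorization not required.
Sec. 12-3. collects or hauls waste; is located in Zone B → Annual Certificate required.
Sec. 12-4. closes 9:00 PM, after 5:00 PM; is located in Zone B; collects or hauls waste → Late-Night Authorization required.
Sec. 12-5. does not offer tattoo or body-art services → Body Art Authorization not required.
Sec. 12-6. occupies leased commercial space; collects or hauls waste; closes 9:00 PM, after 5:00 PM → Commercial Tenant Authorization required.
Sec. 12-7. revenue $850,000 ≥ $375,000 → exempt from Late-Night Authorization.
Sec. 12-8. sells alcoholic beverages; occupies leased commercial space (not: is a home-based business) → General Business Authorization not required.
Sec. 12-9. revenue $850,000 > $625,000; collects or hauls waste → Small Business Certificate not required.

Annual Certificate, Commercial Tenant Authorization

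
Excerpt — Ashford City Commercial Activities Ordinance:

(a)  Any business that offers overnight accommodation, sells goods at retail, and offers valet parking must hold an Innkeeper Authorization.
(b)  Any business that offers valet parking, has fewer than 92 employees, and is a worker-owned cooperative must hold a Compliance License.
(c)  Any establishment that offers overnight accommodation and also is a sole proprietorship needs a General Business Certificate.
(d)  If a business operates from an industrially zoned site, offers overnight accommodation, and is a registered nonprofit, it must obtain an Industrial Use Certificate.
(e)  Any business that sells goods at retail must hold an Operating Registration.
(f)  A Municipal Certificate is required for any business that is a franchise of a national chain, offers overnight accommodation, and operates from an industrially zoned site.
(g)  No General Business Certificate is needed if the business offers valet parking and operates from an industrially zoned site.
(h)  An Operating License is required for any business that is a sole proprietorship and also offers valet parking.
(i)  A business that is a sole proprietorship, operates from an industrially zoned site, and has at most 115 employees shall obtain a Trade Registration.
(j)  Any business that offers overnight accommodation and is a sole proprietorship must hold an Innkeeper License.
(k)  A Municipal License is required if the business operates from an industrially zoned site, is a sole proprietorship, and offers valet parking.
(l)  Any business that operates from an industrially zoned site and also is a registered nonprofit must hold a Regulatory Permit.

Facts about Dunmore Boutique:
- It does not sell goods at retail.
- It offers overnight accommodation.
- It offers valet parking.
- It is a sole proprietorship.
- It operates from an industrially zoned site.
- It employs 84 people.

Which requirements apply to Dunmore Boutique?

(a) offers overnight accommodation; does not sell goods at retail; offers valet parking → Innkeeper Authorization not required.
(b) offers valet parking; employees 84 < 92; is a sole proprietorship (not: is a worker-owned cooperative) → Compliance License not required.
(c) offers overnight accommodation; is a sole proprietorship → General Business Certificate required.
(d) operates from an industrially zoned site; offers overnight accommodation; is a sole proprietorship (not: is a registered nonprofit) → Industrial Use Certificate not required.
(e) does not sell goods at retail → Operating Registration not required.
(f) is a sole proprietorship (not: is a franchise of a national chain); offers overnight accommodation; operates from an industrially zoned site → Municipal Certificate not required.
(g) offers valet parking; operates from an industrially zoned site → exempt from General Business Certificate.
(h) is a sole proprietorship; offers valet parking → Operating License required.
(i) is a sole proprietorship; operates from an industrially zoned site; employees 84 ≤ 115 → Trade Registration required.
(j) offers overnight accommodation; is a sole proprietorship → Innkeeper License required.
(k) operates from an industrially zoned site; is a sole proprietorship; offers valet parking → Municipal License required.
(l) operates from an industrially zoned site; is a sole proprietorship (not: is a registered nonprofit) → Regulatory Permit not required.

Innkeeper License, Municipal License, Operating License, Trade Registration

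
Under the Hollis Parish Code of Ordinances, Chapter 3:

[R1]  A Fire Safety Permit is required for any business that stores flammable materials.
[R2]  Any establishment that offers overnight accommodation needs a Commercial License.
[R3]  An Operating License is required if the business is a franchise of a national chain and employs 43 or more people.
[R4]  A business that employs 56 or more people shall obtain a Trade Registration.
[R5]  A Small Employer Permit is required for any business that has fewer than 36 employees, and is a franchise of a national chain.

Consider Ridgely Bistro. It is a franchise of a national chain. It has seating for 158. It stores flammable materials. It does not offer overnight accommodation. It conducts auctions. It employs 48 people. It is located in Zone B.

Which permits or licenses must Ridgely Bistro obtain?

[R1] stores flammable materials → Fire Safety Permit required.
[R2] does not offer overnight accommodation → Commercial License not required.
[R3] is a franchise of a national chain; employees 48 ≥ 43 → Operating License required.
[R4] employees 48 < 56 → Trade Registration not required.
[R5] employees 48 ≥ 36; is a franchise of a national chain → Small Employer Permit not required.

Fire Safety Permit, Operating License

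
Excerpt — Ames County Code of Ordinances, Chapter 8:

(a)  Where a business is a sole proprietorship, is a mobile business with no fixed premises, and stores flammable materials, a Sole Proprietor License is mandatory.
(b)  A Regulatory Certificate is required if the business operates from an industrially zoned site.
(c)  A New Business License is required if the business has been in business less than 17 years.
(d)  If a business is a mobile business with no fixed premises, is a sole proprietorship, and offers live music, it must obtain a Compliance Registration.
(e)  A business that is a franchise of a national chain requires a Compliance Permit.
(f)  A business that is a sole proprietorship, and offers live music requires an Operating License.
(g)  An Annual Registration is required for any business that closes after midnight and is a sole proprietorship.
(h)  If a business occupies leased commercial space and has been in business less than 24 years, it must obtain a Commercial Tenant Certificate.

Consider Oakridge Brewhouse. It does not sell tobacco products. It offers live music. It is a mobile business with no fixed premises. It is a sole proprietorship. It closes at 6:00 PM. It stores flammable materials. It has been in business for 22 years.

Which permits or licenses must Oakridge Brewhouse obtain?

Compliance Registration, Operating License, Sole Proprietor License

(a) is a sole proprietorship; is a mobile business with no fixed premises; stores flammable materials → Sole Proprietor License required.
(b) is a mobile business with no fixed premises (not: operates from an industrially zoned site) → Regulatory Certificate not required.
(c) years in business 22 ≥ 17 → New Business License not required.
(d) is a mobile business with no fixed premises; is a sole proprietorship; offers live music → Compliance Registration required.
(e) is a sole proprietorship (not: is a franchise of a national chain) → Compliance Permit not required.
(f) is a sole proprietorship; offers live music → Operating License required.
(g) closes 6:00 PM, at/before midnight; is a sole proprietorship → Annual Registration not required.
(h) is a mobile business with no fixed premises (not: occupies leased commercial space); years in business 22 < 24 → Commercial Tenant Certificate not required.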